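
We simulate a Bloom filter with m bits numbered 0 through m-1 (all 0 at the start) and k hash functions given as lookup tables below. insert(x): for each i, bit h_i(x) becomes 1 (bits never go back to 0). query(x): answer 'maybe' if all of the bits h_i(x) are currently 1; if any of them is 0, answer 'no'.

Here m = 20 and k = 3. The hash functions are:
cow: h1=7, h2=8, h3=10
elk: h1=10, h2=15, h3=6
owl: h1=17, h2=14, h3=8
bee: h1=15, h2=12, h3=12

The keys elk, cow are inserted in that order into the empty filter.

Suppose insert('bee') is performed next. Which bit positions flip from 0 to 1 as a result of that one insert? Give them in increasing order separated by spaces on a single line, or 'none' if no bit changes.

Start: bits=00000000000000000000
After insert 'elk': sets bits 6 10 15 -> bits=00000010001000010000
After insert 'cow': sets bits 7 8 10 -> bits=00000011101000010000
insert 'bee' would touch bits 12 15; currently bit12=0, bit15=1
Bits that are 0 among those (would change 0->1): 12

Answer: 12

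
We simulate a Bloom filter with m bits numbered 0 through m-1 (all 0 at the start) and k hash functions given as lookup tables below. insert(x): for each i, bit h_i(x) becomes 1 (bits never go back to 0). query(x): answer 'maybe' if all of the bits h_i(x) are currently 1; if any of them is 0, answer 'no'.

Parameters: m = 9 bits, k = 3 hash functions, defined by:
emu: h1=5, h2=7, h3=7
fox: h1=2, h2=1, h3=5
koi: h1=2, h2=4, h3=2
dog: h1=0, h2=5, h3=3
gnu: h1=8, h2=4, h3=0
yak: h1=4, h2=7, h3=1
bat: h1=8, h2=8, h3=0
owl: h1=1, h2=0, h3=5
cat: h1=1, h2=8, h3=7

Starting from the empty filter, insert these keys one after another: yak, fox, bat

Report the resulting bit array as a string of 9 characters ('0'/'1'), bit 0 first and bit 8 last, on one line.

Start: bits=000000000
After insert 'yak': sets bits 1 4 7 -> bits=010010010
After insert 'fox': sets bits 1 2 5 -> bits=011011010
After insert 'bat': sets bits 0 8 -> bits=111011011

Answer: 111011011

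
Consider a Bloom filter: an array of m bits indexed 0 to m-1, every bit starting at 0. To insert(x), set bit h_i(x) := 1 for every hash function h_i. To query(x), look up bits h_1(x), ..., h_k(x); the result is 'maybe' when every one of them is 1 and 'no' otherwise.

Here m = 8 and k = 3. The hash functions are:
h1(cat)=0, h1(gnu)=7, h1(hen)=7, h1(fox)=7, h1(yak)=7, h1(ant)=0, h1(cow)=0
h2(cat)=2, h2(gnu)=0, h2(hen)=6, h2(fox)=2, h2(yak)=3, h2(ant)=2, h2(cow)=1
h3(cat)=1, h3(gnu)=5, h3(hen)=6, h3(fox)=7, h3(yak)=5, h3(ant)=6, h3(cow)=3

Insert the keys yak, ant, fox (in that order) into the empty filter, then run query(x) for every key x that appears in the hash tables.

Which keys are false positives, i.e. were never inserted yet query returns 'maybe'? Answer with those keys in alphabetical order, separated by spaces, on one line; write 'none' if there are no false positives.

Answer: gnu hen

Derivation:
Start: bits=00000000
After insert 'yak': sets bits 3 5 7 -> bits=00010101
After insert 'ant': sets bits 0 2 6 -> bits=10110111
After insert 'fox': sets bits 2 7 -> bits=10110111
Not inserted: cat cow gnu hen — query each against bits=10110111:
query cat: checks bit0=1, bit1=0, bit2=1 (has a 0) -> no => not a false positive
query cow: checks bit0=1, bit1=0, bit3=1 (has a 0) -> no => not a false positive
query gnu: checks bit0=1, bit5=1, bit7=1 (all 1) -> maybe => FALSE POSITIVE
query hen: checks bit6=1, bit7=1 (all 1) -> maybe => FALSE POSITIVE
False positives (alphabetical): gnu hen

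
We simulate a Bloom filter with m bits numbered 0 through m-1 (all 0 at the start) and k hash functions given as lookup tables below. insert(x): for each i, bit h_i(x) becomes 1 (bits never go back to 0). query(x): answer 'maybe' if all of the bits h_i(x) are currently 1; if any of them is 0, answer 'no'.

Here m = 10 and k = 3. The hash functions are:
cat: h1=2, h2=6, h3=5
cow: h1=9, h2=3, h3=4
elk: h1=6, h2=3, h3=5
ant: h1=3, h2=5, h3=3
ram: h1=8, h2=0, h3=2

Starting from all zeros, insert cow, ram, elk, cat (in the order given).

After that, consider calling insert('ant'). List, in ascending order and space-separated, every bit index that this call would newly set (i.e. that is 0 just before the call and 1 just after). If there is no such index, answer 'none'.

Start: bits=0000000000
After insert 'cow': sets bits 3 4 9 -> bits=0001100001
After insert 'ram': sets bits 0 2 8 -> bits=1011100011
After insert 'elk': sets bits 3 5 6 -> bits=1011111011
After insert 'cat': sets bits 2 5 6 -> bits=1011111011
insert 'ant' would touch bits 3 5; currently bit3=1, bit5=1
Bits that are 0 among those (would change 0->1): none

Answer: none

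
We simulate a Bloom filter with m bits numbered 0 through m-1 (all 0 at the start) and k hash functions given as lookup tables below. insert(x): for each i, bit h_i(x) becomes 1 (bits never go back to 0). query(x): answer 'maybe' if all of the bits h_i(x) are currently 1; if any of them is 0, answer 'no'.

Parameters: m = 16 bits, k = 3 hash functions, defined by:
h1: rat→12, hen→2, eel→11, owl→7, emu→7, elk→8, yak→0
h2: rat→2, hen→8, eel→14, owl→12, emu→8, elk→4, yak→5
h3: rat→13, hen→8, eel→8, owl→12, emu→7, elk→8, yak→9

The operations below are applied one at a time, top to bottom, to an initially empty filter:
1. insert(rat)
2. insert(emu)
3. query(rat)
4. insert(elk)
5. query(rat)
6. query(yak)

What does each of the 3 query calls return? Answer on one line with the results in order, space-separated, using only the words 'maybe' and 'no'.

Start: bits=0000000000000000
Op 1: insert rat -> sets bits 2 12 13 -> bits=0010000000001100
Op 2: insert emu -> sets bits 7 8 -> bits=0010000110001100
Op 3: query rat -> checks bit2=1, bit12=1, bit13=1 (all 1) -> maybe
Op 4: insert elk -> sets bits 4 8 -> bits=0010100110001100
Op 5: query rat -> checks bit2=1, bit12=1, bit13=1 (all 1) -> maybe
Op 6: query yak -> checks bit0=0, bit5=0, bit9=0 (has a 0) -> no
Query results in order: maybe maybe no

Answer: maybe maybe no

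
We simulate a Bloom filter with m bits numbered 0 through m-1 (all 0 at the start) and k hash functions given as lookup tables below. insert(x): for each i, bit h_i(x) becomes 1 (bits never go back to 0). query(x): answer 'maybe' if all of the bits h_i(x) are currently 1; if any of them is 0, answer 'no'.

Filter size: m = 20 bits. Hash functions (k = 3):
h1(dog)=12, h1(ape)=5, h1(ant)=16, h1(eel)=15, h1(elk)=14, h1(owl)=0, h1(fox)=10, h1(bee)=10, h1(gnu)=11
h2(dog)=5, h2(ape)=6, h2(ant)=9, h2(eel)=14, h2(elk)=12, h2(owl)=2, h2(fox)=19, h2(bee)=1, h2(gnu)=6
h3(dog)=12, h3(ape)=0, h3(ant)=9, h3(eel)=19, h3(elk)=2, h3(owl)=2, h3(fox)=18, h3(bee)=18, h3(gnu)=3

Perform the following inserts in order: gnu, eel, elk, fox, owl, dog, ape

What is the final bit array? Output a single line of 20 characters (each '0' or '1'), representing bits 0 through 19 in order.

Answer: 10110110001110110011

Derivation:
Start: bits=00000000000000000000
After insert 'gnu': sets bits 3 6 11 -> bits=00010010000100000000
After insert 'eel': sets bits 14 15 19 -> bits=00010010000100110001
After insert 'elk': sets bits 2 12 14 -> bits=00110010000110110001
After insert 'fox': sets bits 10 18 19 -> bits=00110010001110110011
After insert 'owl': sets bits 0 2 -> bits=10110010001110110011
After insert 'dog': sets bits 5 12 -> bits=10110110001110110011
After insert 'ape': sets bits 0 5 6 -> bits=10110110001110110011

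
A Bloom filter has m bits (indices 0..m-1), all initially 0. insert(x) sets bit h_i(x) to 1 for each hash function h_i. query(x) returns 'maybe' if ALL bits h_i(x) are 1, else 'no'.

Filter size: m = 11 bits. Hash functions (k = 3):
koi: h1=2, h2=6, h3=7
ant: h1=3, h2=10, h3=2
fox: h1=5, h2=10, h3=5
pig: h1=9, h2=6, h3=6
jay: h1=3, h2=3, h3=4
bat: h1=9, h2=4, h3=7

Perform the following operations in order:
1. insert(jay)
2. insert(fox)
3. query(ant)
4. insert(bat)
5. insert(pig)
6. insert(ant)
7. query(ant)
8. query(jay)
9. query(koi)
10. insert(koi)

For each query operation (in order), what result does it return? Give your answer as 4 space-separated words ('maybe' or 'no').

Answer: no maybe maybe maybe

Derivation:
Start: bits=00000000000
Op 1: insert jay -> sets bits 3 4 -> bits=00011000000
Op 2: insert fox -> sets bits 5 10 -> bits=00011100001
Op 3: query ant -> checks bit2=0, bit3=1, bit10=1 (has a 0) -> no
Op 4: insert bat -> sets bits 4 7 9 -> bits=00011101011
Op 5: insert pig -> sets bits 6 9 -> bits=00011111011
Op 6: insert ant -> sets bits 2 3 10 -> bits=00111111011
Op 7: query ant -> checks bit2=1, bit3=1, bit10=1 (all 1) -> maybe
Op 8: query jay -> checks bit3=1, bit4=1 (all 1) -> maybe
Op 9: query koi -> checks bit2=1, bit6=1, bit7=1 (all 1) -> maybe
Op 10: insert koi -> sets bits 2 6 7 -> bits=00111111011
Query results in order: no maybe maybe maybe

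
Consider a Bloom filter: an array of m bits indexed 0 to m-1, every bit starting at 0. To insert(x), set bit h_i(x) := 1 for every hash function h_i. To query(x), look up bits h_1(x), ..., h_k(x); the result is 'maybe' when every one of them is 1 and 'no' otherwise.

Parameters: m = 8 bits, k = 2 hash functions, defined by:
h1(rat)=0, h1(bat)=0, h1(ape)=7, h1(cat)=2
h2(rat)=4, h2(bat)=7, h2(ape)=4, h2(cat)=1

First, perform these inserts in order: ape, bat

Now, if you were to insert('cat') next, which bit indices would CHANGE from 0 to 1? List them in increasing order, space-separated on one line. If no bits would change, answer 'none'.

Answer: 1 2

Derivation:
Start: bits=00000000
After insert 'ape': sets bits 4 7 -> bits=00001001
After insert 'bat': sets bits 0 7 -> bits=10001001
insert 'cat' would touch bits 1 2; currently bit1=0, bit2=0
Bits that are 0 among those (would change 0->1): 1 2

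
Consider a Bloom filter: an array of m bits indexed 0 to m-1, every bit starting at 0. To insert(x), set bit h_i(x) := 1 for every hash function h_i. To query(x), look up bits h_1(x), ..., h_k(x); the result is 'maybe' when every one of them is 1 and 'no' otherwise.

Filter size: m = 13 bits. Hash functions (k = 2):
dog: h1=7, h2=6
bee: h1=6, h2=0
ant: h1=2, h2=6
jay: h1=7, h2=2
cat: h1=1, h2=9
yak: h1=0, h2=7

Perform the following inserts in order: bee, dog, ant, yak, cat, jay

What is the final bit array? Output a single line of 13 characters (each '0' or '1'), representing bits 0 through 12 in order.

Answer: 1110001101000

Derivation:
Start: bits=0000000000000
After insert 'bee': sets bits 0 6 -> bits=1000001000000
After insert 'dog': sets bits 6 7 -> bits=1000001100000
After insert 'ant': sets bits 2 6 -> bits=1010001100000
After insert 'yak': sets bits 0 7 -> bits=1010001100000
After insert 'cat': sets bits 1 9 -> bits=1110001101000
After insert 'jay': sets bits 2 7 -> bits=1110001101000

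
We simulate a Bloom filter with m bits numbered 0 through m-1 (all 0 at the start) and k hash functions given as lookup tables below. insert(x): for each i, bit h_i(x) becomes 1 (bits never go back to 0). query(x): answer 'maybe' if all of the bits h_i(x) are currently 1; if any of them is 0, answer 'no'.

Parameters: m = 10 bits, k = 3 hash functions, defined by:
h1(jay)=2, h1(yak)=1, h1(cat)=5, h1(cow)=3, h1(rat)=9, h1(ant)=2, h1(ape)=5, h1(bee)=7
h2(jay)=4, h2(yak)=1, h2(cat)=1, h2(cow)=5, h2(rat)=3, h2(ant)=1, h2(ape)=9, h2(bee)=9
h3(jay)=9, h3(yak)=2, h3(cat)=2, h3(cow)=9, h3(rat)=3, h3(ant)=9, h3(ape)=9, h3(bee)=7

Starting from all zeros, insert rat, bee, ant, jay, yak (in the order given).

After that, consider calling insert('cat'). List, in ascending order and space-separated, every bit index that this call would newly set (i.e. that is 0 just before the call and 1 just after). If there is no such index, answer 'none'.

Answer: 5

Derivation:
Start: bits=0000000000
After insert 'rat': sets bits 3 9 -> bits=0001000001
After insert 'bee': sets bits 7 9 -> bits=0001000101
After insert 'ant': sets bits 1 2 9 -> bits=0111000101
After insert 'jay': sets bits 2 4 9 -> bits=0111100101
After insert 'yak': sets bits 1 2 -> bits=0111100101
insert 'cat' would touch bits 1 2 5; currently bit1=1, bit2=1, bit5=0
Bits that are 0 among those (would change 0->1): 5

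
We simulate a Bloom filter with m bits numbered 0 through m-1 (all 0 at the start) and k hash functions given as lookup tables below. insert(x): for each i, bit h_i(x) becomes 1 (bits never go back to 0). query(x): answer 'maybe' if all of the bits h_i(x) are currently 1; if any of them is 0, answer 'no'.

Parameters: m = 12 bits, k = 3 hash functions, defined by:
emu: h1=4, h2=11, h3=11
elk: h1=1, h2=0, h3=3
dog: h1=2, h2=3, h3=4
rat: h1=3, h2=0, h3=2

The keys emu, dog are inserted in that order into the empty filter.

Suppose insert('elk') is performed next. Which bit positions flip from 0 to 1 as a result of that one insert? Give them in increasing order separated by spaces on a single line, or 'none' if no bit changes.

Answer: 0 1

Derivation:
Start: bits=000000000000
After insert 'emu': sets bits 4 11 -> bits=000010000001
After insert 'dog': sets bits 2 3 4 -> bits=001110000001
insert 'elk' would touch bits 0 1 3; currently bit0=0, bit1=0, bit3=1
Bits that are 0 among those (would change 0->1): 0 1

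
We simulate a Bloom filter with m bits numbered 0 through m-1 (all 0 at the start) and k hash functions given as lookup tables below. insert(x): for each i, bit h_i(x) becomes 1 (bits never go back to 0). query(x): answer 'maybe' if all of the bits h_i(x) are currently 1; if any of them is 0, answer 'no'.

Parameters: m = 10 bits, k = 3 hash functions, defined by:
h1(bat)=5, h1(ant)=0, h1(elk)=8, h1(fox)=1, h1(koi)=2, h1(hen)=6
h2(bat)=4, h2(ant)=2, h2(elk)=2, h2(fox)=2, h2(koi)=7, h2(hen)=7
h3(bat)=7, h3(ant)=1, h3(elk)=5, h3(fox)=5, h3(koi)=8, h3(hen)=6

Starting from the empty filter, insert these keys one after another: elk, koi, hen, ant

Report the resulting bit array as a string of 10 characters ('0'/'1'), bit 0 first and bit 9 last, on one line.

Start: bits=0000000000
After insert 'elk': sets bits 2 5 8 -> bits=0010010010
After insert 'koi': sets bits 2 7 8 -> bits=0010010110
After insert 'hen': sets bits 6 7 -> bits=0010011110
After insert 'ant': sets bits 0 1 2 -> bits=1110011110

Answer: 1110011110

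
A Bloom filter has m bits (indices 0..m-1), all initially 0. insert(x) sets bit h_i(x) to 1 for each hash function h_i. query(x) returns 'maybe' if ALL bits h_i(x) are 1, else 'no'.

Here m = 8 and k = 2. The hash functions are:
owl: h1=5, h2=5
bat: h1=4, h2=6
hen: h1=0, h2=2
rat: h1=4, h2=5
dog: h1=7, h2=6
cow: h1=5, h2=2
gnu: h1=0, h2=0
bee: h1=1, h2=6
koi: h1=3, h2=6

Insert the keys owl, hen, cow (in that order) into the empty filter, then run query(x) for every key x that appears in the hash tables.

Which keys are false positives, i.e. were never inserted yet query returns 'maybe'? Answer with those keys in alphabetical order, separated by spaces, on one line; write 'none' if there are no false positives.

Answer: gnu

Derivation:
Start: bits=00000000
After insert 'owl': sets bits 5 -> bits=00000100
After insert 'hen': sets bits 0 2 -> bits=10100100
After insert 'cow': sets bits 2 5 -> bits=10100100
Not inserted: bat bee dog gnu koi rat — query each against bits=10100100:
query bat: checks bit4=0, bit6=0 (has a 0) -> no => not a false positive
query bee: checks bit1=0, bit6=0 (has a 0) -> no => not a false positive
query dog: checks bit6=0, bit7=0 (has a 0) -> no => not a false positive
query gnu: checks bit0=1 (all 1) -> maybe => FALSE POSITIVE
query koi: checks bit3=0, bit6=0 (has a 0) -> no => not a false positive
query rat: checks bit4=0, bit5=1 (has a 0) -> no => not a false positive
False positives (alphabetical): gnu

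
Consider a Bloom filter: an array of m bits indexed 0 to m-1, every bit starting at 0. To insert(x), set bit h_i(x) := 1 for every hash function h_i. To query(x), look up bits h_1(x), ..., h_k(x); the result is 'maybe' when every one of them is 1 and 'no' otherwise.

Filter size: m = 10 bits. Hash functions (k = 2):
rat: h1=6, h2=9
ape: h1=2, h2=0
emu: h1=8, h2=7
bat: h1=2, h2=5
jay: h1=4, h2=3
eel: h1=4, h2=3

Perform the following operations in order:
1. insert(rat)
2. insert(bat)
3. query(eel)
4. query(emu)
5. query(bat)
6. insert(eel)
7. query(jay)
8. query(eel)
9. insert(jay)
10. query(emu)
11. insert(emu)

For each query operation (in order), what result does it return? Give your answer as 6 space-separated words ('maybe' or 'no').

Start: bits=0000000000
Op 1: insert rat -> sets bits 6 9 -> bits=0000001001
Op 2: insert bat -> sets bits 2 5 -> bits=0010011001
Op 3: query eel -> checks bit3=0, bit4=0 (has a 0) -> no
Op 4: query emu -> checks bit7=0, bit8=0 (has a 0) -> no
Op 5: query bat -> checks bit2=1, bit5=1 (all 1) -> maybe
Op 6: insert eel -> sets bits 3 4 -> bits=0011111001
Op 7: query jay -> checks bit3=1, bit4=1 (all 1) -> maybe
Op 8: query eel -> checks bit3=1, bit4=1 (all 1) -> maybe
Op 9: insert jay -> sets bits 3 4 -> bits=0011111001
Op 10: query emu -> checks bit7=0, bit8=0 (has a 0) -> no
Op 11: insert emu -> sets bits 7 8 -> bits=0011111111
Query results in order: no no maybe maybe maybe no

Answer: no no maybe maybe maybe no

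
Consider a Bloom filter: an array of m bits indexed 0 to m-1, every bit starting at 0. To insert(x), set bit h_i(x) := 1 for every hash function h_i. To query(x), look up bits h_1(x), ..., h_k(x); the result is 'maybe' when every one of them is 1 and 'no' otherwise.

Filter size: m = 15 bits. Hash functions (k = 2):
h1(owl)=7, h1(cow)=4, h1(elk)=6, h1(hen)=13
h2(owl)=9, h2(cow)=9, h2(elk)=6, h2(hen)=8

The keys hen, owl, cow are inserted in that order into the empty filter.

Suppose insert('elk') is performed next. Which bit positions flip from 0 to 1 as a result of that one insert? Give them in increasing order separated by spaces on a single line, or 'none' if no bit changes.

Start: bits=000000000000000
After insert 'hen': sets bits 8 13 -> bits=000000001000010
After insert 'owl': sets bits 7 9 -> bits=000000011100010
After insert 'cow': sets bits 4 9 -> bits=000010011100010
insert 'elk' would touch bits 6; currently bit6=0
Bits that are 0 among those (would change 0->1): 6

Answer: 6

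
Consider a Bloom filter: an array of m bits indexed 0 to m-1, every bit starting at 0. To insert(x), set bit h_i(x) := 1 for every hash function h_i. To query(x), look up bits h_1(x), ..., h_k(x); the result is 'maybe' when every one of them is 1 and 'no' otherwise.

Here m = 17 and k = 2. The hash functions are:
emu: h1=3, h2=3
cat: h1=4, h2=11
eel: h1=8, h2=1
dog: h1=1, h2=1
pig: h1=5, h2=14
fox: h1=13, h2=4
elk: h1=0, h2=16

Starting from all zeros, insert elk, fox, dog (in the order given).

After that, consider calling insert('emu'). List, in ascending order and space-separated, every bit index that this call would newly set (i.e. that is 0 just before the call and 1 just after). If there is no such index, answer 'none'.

Start: bits=00000000000000000
After insert 'elk': sets bits 0 16 -> bits=10000000000000001
After insert 'fox': sets bits 4 13 -> bits=10001000000001001
After insert 'dog': sets bits 1 -> bits=11001000000001001
insert 'emu' would touch bits 3; currently bit3=0
Bits that are 0 among those (would change 0->1): 3

Answer: 3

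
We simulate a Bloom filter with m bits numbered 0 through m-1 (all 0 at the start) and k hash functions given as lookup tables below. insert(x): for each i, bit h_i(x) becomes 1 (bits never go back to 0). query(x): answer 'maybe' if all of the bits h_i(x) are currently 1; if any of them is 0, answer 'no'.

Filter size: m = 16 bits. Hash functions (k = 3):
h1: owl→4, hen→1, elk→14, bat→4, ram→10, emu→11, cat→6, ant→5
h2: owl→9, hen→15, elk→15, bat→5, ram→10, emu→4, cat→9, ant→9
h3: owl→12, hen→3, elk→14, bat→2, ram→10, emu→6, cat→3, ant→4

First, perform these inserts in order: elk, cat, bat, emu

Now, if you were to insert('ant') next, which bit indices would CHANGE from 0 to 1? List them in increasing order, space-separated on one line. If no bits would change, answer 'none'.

Start: bits=0000000000000000
After insert 'elk': sets bits 14 15 -> bits=0000000000000011
After insert 'cat': sets bits 3 6 9 -> bits=0001001001000011
After insert 'bat': sets bits 2 4 5 -> bits=0011111001000011
After insert 'emu': sets bits 4 6 11 -> bits=0011111001010011
insert 'ant' would touch bits 4 5 9; currently bit4=1, bit5=1, bit9=1
Bits that are 0 among those (would change 0->1): none

Answer: none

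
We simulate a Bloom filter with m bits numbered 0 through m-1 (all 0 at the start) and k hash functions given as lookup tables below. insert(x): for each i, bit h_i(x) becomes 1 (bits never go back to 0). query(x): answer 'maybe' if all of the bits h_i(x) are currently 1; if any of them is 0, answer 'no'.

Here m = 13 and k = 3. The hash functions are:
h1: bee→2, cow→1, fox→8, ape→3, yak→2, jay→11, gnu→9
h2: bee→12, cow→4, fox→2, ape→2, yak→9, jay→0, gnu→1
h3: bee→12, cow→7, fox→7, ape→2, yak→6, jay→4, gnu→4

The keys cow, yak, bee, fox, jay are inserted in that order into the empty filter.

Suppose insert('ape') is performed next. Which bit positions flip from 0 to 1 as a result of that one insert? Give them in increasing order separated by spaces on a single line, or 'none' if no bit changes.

Answer: 3

Derivation:
Start: bits=0000000000000
After insert 'cow': sets bits 1 4 7 -> bits=0100100100000
After insert 'yak': sets bits 2 6 9 -> bits=0110101101000
After insert 'bee': sets bits 2 12 -> bits=0110101101001
After insert 'fox': sets bits 2 7 8 -> bits=0110101111001
After insert 'jay': sets bits 0 4 11 -> bits=1110101111011
insert 'ape' would touch bits 2 3; currently bit2=1, bit3=0
Bits that are 0 among those (would change 0->1): 3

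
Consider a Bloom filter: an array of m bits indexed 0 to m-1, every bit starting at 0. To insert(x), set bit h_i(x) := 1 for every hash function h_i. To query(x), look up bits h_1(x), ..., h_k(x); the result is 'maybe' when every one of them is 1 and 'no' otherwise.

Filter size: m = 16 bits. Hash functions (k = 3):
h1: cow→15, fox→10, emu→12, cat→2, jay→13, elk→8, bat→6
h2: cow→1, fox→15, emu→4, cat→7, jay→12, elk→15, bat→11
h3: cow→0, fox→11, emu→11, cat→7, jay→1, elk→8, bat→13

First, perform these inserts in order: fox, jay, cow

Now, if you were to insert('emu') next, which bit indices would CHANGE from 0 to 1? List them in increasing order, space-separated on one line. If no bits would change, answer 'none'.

Start: bits=0000000000000000
After insert 'fox': sets bits 10 11 15 -> bits=0000000000110001
After insert 'jay': sets bits 1 12 13 -> bits=0100000000111101
After insert 'cow': sets bits 0 1 15 -> bits=1100000000111101
insert 'emu' would touch bits 4 11 12; currently bit4=0, bit11=1, bit12=1
Bits that are 0 among those (would change 0->1): 4

Answer: 4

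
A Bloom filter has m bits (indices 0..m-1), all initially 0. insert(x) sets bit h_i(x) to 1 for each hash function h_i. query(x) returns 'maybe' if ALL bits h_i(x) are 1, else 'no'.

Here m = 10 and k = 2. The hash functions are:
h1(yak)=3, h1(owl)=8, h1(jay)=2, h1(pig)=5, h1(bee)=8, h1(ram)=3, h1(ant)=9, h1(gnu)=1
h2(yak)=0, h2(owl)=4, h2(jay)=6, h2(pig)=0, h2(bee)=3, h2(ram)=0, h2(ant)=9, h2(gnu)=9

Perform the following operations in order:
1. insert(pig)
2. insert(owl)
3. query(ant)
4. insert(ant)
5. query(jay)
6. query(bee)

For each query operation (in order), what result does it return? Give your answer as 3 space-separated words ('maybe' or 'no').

Answer: no no no

Derivation:
Start: bits=0000000000
Op 1: insert pig -> sets bits 0 5 -> bits=1000010000
Op 2: insert owl -> sets bits 4 8 -> bits=1000110010
Op 3: query ant -> checks bit9=0 (has a 0) -> no
Op 4: insert ant -> sets bits 9 -> bits=1000110011
Op 5: query jay -> checks bit2=0, bit6=0 (has a 0) -> no
Op 6: query bee -> checks bit3=0, bit8=1 (has a 0) -> no
Query results in order: no no no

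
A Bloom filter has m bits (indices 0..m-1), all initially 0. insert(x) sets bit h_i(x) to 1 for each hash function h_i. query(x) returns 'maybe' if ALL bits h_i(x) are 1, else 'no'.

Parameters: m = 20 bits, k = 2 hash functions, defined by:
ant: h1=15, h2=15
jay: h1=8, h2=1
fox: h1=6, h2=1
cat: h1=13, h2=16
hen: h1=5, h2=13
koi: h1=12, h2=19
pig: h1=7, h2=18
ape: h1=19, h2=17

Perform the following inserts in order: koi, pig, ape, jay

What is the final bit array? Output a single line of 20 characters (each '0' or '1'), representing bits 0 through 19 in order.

Answer: 01000001100010000111

Derivation:
Start: bits=00000000000000000000
After insert 'koi': sets bits 12 19 -> bits=00000000000010000001
After insert 'pig': sets bits 7 18 -> bits=00000001000010000011
After insert 'ape': sets bits 17 19 -> bits=00000001000010000111
After insert 'jay': sets bits 1 8 -> bits=01000001100010000111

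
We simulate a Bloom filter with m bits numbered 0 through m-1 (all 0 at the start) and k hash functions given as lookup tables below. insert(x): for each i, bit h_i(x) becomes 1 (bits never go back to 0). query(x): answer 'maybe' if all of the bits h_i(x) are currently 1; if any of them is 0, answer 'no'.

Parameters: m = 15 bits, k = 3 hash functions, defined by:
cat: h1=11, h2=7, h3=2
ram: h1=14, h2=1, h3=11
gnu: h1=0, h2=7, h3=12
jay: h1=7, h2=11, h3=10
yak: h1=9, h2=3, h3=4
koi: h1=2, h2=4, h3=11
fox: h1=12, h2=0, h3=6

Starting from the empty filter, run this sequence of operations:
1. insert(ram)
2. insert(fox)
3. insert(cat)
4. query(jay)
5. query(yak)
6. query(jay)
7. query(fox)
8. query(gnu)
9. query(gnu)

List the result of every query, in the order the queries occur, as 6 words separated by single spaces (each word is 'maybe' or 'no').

Answer: no no no maybe maybe maybe

Derivation:
Start: bits=000000000000000
Op 1: insert ram -> sets bits 1 11 14 -> bits=010000000001001
Op 2: insert fox -> sets bits 0 6 12 -> bits=110000100001101
Op 3: insert cat -> sets bits 2 7 11 -> bits=111000110001101
Op 4: query jay -> checks bit7=1, bit10=0, bit11=1 (has a 0) -> no
Op 5: query yak -> checks bit3=0, bit4=0, bit9=0 (has a 0) -> no
Op 6: query jay -> checks bit7=1, bit10=0, bit11=1 (has a 0) -> no
Op 7: query fox -> checks bit0=1, bit6=1, bit12=1 (all 1) -> maybe
Op 8: query gnu -> checks bit0=1, bit7=1, bit12=1 (all 1) -> maybe
Op 9: query gnu -> checks bit0=1, bit7=1, bit12=1 (all 1) -> maybe
Query results in order: no no no maybe maybe maybe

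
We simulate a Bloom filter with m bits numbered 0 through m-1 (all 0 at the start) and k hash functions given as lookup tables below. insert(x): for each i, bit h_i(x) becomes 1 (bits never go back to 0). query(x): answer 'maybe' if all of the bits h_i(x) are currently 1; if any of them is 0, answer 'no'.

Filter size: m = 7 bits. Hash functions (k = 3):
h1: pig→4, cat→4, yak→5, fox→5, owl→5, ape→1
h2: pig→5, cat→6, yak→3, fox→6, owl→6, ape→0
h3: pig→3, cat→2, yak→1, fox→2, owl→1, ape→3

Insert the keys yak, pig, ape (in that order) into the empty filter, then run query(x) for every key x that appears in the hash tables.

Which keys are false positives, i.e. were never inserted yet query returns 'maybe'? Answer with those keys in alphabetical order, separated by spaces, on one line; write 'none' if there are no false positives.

Answer: none

Derivation:
Start: bits=0000000
After insert 'yak': sets bits 1 3 5 -> bits=0101010
After insert 'pig': sets bits 3 4 5 -> bits=0101110
After insert 'ape': sets bits 0 1 3 -> bits=1101110
Not inserted: cat fox owl — query each against bits=1101110:
query cat: checks bit2=0, bit4=1, bit6=0 (has a 0) -> no => not a false positive
query fox: checks bit2=0, bit5=1, bit6=0 (has a 0) -> no => not a false positive
query owl: checks bit1=1, bit5=1, bit6=0 (has a 0) -> no => not a false positive
False positives (alphabetical): none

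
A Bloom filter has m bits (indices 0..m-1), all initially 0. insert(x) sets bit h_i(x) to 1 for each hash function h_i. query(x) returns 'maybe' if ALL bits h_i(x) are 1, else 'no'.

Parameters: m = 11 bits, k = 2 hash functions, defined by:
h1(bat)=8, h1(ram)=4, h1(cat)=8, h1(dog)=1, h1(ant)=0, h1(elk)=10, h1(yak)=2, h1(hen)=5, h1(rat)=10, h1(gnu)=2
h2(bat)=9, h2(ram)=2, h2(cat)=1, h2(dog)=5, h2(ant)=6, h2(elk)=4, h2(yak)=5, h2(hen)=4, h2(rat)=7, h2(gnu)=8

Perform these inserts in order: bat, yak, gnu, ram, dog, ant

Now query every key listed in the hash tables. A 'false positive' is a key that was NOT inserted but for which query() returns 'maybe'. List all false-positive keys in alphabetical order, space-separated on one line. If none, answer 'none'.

Start: bits=00000000000
After insert 'bat': sets bits 8 9 -> bits=00000000110
After insert 'yak': sets bits 2 5 -> bits=00100100110
After insert 'gnu': sets bits 2 8 -> bits=00100100110
After insert 'ram': sets bits 2 4 -> bits=00101100110
After insert 'dog': sets bits 1 5 -> bits=01101100110
After insert 'ant': sets bits 0 6 -> bits=11101110110
Not inserted: cat elk hen rat — query each against bits=11101110110:
query cat: checks bit1=1, bit8=1 (all 1) -> maybe => FALSE POSITIVE
query elk: checks bit4=1, bit10=0 (has a 0) -> no => not a false positive
query hen: checks bit4=1, bit5=1 (all 1) -> maybe => FALSE POSITIVE
query rat: checks bit7=0, bit10=0 (has a 0) -> no => not a false positive
False positives (alphabetical): cat hen

Answer: cat hen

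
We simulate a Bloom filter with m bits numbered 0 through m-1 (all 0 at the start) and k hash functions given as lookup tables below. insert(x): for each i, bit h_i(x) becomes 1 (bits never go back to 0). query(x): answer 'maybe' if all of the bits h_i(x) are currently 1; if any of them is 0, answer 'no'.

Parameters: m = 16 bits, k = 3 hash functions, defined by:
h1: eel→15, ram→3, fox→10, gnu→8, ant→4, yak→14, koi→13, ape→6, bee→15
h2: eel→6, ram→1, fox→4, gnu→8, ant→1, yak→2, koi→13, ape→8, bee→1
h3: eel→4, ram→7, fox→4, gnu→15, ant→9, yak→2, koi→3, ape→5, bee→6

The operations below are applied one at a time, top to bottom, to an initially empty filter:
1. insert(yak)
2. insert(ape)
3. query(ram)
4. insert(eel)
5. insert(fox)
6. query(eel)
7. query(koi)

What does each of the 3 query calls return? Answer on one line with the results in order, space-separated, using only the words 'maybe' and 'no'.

Start: bits=0000000000000000
Op 1: insert yak -> sets bits 2 14 -> bits=0010000000000010
Op 2: insert ape -> sets bits 5 6 8 -> bits=0010011010000010
Op 3: query ram -> checks bit1=0, bit3=0, bit7=0 (has a 0) -> no
Op 4: insert eel -> sets bits 4 6 15 -> bits=0010111010000011
Op 5: insert fox -> sets bits 4 10 -> bits=0010111010100011
Op 6: query eel -> checks bit4=1, bit6=1, bit15=1 (all 1) -> maybe
Op 7: query koi -> checks bit3=0, bit13=0 (has a 0) -> no
Query results in order: no maybe no

Answer: no maybe no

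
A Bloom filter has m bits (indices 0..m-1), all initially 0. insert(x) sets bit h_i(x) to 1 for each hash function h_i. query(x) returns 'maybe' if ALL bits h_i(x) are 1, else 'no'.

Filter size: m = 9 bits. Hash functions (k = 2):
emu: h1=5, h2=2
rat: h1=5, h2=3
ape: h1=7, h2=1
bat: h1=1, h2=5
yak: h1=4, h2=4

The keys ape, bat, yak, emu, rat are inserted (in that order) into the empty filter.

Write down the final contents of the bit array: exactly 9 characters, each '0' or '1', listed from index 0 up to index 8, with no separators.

Start: bits=000000000
After insert 'ape': sets bits 1 7 -> bits=010000010
After insert 'bat': sets bits 1 5 -> bits=010001010
After insert 'yak': sets bits 4 -> bits=010011010
After insert 'emu': sets bits 2 5 -> bits=011011010
After insert 'rat': sets bits 3 5 -> bits=011111010

Answer: 011111010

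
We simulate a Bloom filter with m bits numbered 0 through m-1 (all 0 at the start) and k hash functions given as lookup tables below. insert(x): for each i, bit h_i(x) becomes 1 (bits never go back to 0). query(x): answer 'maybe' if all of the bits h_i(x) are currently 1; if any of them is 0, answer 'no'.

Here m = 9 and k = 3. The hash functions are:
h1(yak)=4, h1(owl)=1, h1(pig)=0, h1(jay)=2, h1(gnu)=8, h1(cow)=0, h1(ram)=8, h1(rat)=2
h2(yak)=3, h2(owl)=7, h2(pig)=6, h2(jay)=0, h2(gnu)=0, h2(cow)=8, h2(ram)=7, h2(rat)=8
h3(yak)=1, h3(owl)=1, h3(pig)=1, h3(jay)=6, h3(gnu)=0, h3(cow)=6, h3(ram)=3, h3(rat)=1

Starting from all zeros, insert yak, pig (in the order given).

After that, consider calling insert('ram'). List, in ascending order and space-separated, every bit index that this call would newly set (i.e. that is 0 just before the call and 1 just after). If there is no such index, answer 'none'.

Start: bits=000000000
After insert 'yak': sets bits 1 3 4 -> bits=010110000
After insert 'pig': sets bits 0 1 6 -> bits=110110100
insert 'ram' would touch bits 3 7 8; currently bit3=1, bit7=0, bit8=0
Bits that are 0 among those (would change 0->1): 7 8

Answer: 7 8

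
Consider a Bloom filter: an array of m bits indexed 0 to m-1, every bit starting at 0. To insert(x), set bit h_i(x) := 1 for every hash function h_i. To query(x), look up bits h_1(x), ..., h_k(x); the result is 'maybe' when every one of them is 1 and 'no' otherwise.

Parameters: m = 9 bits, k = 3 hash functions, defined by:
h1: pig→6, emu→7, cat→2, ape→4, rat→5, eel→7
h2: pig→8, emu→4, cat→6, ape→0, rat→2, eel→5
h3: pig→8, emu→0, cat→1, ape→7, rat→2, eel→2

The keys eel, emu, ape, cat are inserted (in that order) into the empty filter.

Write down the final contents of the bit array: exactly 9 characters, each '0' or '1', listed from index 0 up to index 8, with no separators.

Answer: 111011110

Derivation:
Start: bits=000000000
After insert 'eel': sets bits 2 5 7 -> bits=001001010
After insert 'emu': sets bits 0 4 7 -> bits=101011010
After insert 'ape': sets bits 0 4 7 -> bits=101011010
After insert 'cat': sets bits 1 2 6 -> bits=111011110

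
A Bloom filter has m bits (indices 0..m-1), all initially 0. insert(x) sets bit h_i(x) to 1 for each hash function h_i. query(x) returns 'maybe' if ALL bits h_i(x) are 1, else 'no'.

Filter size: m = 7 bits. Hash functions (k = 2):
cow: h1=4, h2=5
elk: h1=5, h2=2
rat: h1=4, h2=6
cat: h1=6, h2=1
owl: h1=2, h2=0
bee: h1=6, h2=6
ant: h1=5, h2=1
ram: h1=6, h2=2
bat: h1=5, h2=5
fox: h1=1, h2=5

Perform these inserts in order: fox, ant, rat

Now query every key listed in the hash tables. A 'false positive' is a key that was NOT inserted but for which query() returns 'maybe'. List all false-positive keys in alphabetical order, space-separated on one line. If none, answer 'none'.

Start: bits=0000000
After insert 'fox': sets bits 1 5 -> bits=0100010
After insert 'ant': sets bits 1 5 -> bits=0100010
After insert 'rat': sets bits 4 6 -> bits=0100111
Not inserted: bat bee cat cow elk owl ram — query each against bits=0100111:
query bat: checks bit5=1 (all 1) -> maybe => FALSE POSITIVE
query bee: checks bit6=1 (all 1) -> maybe => FALSE POSITIVE
query cat: checks bit1=1, bit6=1 (all 1) -> maybe => FALSE POSITIVE
query cow: checks bit4=1, bit5=1 (all 1) -> maybe => FALSE POSITIVE
query elk: checks bit2=0, bit5=1 (has a 0) -> no => not a false positive
query owl: checks bit0=0, bit2=0 (has a 0) -> no => not a false positive
query ram: checks bit2=0, bit6=1 (has a 0) -> no => not a false positive
False positives (alphabetical): bat bee cat cow

Answer: bat bee cat cow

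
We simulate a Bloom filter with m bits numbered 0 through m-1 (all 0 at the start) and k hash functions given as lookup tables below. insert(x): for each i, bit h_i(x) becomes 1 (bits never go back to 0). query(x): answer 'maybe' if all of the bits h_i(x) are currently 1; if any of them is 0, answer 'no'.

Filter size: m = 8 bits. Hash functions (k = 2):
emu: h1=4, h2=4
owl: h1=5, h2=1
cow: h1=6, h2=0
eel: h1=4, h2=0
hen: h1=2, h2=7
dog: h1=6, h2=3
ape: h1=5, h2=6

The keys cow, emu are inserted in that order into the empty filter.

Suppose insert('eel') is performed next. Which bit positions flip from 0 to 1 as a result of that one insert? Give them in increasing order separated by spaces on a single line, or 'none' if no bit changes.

Answer: none

Derivation:
Start: bits=00000000
After insert 'cow': sets bits 0 6 -> bits=10000010
After insert 'emu': sets bits 4 -> bits=10001010
insert 'eel' would touch bits 0 4; currently bit0=1, bit4=1
Bits that are 0 among those (would change 0->1): none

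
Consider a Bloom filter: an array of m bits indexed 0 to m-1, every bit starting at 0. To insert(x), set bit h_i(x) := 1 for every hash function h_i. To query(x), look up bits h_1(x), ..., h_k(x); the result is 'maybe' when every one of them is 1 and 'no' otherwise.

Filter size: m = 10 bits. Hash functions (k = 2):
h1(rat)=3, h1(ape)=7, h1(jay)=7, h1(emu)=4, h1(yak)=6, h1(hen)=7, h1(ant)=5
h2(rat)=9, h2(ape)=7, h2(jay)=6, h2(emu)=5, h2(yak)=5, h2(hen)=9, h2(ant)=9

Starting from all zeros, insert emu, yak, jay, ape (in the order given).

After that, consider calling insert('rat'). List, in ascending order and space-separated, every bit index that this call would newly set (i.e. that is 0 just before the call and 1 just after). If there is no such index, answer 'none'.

Start: bits=0000000000
After insert 'emu': sets bits 4 5 -> bits=0000110000
After insert 'yak': sets bits 5 6 -> bits=0000111000
After insert 'jay': sets bits 6 7 -> bits=0000111100
After insert 'ape': sets bits 7 -> bits=0000111100
insert 'rat' would touch bits 3 9; currently bit3=0, bit9=0
Bits that are 0 among those (would change 0->1): 3 9

Answer: 3 9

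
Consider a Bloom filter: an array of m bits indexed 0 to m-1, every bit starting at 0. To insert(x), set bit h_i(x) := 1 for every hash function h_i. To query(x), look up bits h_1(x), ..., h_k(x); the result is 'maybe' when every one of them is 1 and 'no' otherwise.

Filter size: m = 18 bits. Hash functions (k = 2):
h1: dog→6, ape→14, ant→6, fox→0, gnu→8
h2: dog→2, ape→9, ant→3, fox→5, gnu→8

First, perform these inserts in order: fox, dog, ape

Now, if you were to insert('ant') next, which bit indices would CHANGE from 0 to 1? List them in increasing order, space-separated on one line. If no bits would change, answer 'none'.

Answer: 3

Derivation:
Start: bits=000000000000000000
After insert 'fox': sets bits 0 5 -> bits=100001000000000000
After insert 'dog': sets bits 2 6 -> bits=101001100000000000
After insert 'ape': sets bits 9 14 -> bits=101001100100001000
insert 'ant' would touch bits 3 6; currently bit3=0, bit6=1
Bits that are 0 among those (would change 0->1): 3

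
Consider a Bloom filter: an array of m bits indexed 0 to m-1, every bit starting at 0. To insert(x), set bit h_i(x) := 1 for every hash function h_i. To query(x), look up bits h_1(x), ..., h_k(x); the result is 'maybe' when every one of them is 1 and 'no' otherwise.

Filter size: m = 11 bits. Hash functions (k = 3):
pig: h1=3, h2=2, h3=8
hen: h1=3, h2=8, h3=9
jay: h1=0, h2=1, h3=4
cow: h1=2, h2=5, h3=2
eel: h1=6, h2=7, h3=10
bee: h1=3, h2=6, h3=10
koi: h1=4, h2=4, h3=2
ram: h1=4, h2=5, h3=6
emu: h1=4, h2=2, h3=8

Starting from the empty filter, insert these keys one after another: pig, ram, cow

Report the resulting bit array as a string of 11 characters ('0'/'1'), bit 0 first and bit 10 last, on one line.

Answer: 00111110100

Derivation:
Start: bits=00000000000
After insert 'pig': sets bits 2 3 8 -> bits=00110000100
After insert 'ram': sets bits 4 5 6 -> bits=00111110100
After insert 'cow': sets bits 2 5 -> bits=00111110100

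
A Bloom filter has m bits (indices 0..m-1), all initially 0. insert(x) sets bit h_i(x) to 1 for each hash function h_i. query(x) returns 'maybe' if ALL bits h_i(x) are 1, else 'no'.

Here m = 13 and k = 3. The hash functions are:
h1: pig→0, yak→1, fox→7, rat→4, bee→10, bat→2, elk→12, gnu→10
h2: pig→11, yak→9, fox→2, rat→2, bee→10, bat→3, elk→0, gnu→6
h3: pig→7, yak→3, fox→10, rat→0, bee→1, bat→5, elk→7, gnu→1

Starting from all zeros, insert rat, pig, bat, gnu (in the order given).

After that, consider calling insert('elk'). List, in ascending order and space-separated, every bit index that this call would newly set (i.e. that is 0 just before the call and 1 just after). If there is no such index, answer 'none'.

Start: bits=0000000000000
After insert 'rat': sets bits 0 2 4 -> bits=1010100000000
After insert 'pig': sets bits 0 7 11 -> bits=1010100100010
After insert 'bat': sets bits 2 3 5 -> bits=1011110100010
After insert 'gnu': sets bits 1 6 10 -> bits=1111111100110
insert 'elk' would touch bits 0 7 12; currently bit0=1, bit7=1, bit12=0
Bits that are 0 among those (would change 0->1): 12

Answer: 12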